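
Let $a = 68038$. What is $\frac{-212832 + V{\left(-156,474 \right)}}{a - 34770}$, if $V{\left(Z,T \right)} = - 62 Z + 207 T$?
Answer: $- \frac{52521}{16634} \approx -3.1574$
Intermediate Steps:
$\frac{-212832 + V{\left(-156,474 \right)}}{a - 34770} = \frac{-212832 + \left(\left(-62\right) \left(-156\right) + 207 \cdot 474\right)}{68038 - 34770} = \frac{-212832 + \left(9672 + 98118\right)}{33268} = \left(-212832 + 107790\right) \frac{1}{33268} = \left(-105042\right) \frac{1}{33268} = - \frac{52521}{16634}$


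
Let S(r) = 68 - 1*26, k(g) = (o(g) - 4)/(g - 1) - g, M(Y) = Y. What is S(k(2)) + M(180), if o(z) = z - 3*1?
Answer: 222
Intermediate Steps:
o(z) = -3 + z (o(z) = z - 3 = -3 + z)
k(g) = -g + (-7 + g)/(-1 + g) (k(g) = ((-3 + g) - 4)/(g - 1) - g = (-7 + g)/(-1 + g) - g = -g + (-7 + g)/(-1 + g))
S(r) = 42 (S(r) = 68 - 26 = 42)
S(k(2)) + M(180) = 42 + 180 = 222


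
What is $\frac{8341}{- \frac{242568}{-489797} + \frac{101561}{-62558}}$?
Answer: $- \frac{255574251575566}{34569704173} \approx -7393.0$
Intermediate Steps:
$\frac{8341}{- \frac{242568}{-489797} + \frac{101561}{-62558}} = \frac{8341}{\left(-242568\right) \left(- \frac{1}{489797}\right) + 101561 \left(- \frac{1}{62558}\right)} = \frac{8341}{\frac{242568}{489797} - \frac{101561}{62558}} = \frac{8341}{- \frac{34569704173}{30640720726}} = 8341 \left(- \frac{30640720726}{34569704173}\right) = - \frac{255574251575566}{34569704173}$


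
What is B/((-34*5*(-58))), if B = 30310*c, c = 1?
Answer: 3031/986 ≈ 3.0740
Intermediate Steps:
B = 30310 (B = 30310*1 = 30310)
B/((-34*5*(-58))) = 30310/((-34*5*(-58))) = 30310/((-170*(-58))) = 30310/9860 = 30310*(1/9860) = 3031/986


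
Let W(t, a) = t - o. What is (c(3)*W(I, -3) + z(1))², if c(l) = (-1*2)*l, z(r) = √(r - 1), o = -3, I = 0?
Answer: 324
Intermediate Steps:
z(r) = √(-1 + r)
c(l) = -2*l
W(t, a) = 3 + t (W(t, a) = t - 1*(-3) = t + 3 = 3 + t)
(c(3)*W(I, -3) + z(1))² = ((-2*3)*(3 + 0) + √(-1 + 1))² = (-6*3 + √0)² = (-18 + 0)² = (-18)² = 324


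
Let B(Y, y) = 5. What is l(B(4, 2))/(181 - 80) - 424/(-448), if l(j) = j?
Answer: 5633/5656 ≈ 0.99593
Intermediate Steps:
l(B(4, 2))/(181 - 80) - 424/(-448) = 5/(181 - 80) - 424/(-448) = 5/101 - 424*(-1/448) = 5*(1/101) + 53/56 = 5/101 + 53/56 = 5633/5656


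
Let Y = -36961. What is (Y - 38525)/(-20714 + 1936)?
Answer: 37743/9389 ≈ 4.0199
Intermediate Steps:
(Y - 38525)/(-20714 + 1936) = (-36961 - 38525)/(-20714 + 1936) = -75486/(-18778) = -75486*(-1/18778) = 37743/9389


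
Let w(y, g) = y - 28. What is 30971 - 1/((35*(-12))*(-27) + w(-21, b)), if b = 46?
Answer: 349693560/11291 ≈ 30971.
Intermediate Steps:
w(y, g) = -28 + y
30971 - 1/((35*(-12))*(-27) + w(-21, b)) = 30971 - 1/((35*(-12))*(-27) + (-28 - 21)) = 30971 - 1/(-420*(-27) - 49) = 30971 - 1/(11340 - 49) = 30971 - 1/11291 = 349693560/11291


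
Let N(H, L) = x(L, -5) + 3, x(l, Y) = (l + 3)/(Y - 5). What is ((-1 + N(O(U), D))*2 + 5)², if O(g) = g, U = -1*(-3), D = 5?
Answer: 1369/25 ≈ 54.760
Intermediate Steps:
U = 3
x(l, Y) = (3 + l)/(-5 + Y)
N(H, L) = 27/10 - L/10 (N(H, L) = (3 + L)/(-5 - 5) + 3 = (3 + L)/(-10) + 3 = -(3 + L)/10 + 3 = (-3/10 - L/10) + 3 = 27/10 - L/10)
((-1 + N(O(U), D))*2 + 5)² = ((-1 + (27/10 - ⅒*5))*2 + 5)² = ((-1 + (27/10 - ½))*2 + 5)² = ((-1 + 11/5)*2 + 5)² = ((6/5)*2 + 5)² = (12/5 + 5)² = (37/5)² = 1369/25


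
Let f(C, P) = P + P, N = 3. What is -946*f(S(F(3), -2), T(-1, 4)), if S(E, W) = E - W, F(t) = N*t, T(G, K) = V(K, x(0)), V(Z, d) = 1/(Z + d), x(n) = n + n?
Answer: -473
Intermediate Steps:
x(n) = 2*n
T(G, K) = 1/K (T(G, K) = 1/(K + 2*0) = 1/(K + 0) = 1/K)
F(t) = 3*t
f(C, P) = 2*P
-946*f(S(F(3), -2), T(-1, 4)) = -1892/4 = -946*½ = -473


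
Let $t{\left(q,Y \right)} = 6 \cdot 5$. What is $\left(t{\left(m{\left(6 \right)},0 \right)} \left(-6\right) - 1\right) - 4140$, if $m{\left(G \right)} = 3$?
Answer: $-4321$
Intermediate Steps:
$t{\left(q,Y \right)} = 30$
$\left(t{\left(m{\left(6 \right)},0 \right)} \left(-6\right) - 1\right) - 4140 = \left(30 \left(-6\right) - 1\right) - 4140 = \left(-180 - 1\right) - 4140 = -181 - 4140 = -4321$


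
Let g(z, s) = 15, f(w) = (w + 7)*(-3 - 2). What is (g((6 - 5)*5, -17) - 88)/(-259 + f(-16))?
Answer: 73/214 ≈ 0.34112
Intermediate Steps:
f(w) = -35 - 5*w (f(w) = (7 + w)*(-5) = -35 - 5*w)
(g((6 - 5)*5, -17) - 88)/(-259 + f(-16)) = (15 - 88)/(-259 + (-35 - 5*(-16))) = -73/(-259 + (-35 + 80)) = -73/(-259 + 45) = -73/(-214) = -73*(-1/214) = 73/214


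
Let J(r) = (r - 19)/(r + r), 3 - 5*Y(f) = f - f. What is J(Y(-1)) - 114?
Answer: -388/3 ≈ -129.33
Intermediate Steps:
Y(f) = 3/5 (Y(f) = 3/5 - (f - f)/5 = 3/5 - 1/5*0 = 3/5 + 0 = 3/5)
J(r) = (-19 + r)/(2*r) (J(r) = (-19 + r)/((2*r)) = (-19 + r)*(1/(2*r)) = (-19 + r)/(2*r))
J(Y(-1)) - 114 = (-19 + 3/5)/(2*(3/5)) - 114 = (1/2)*(5/3)*(-92/5) - 114 = -46/3 - 114 = -388/3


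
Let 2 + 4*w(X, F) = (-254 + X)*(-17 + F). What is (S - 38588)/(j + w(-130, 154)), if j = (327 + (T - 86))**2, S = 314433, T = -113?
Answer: 551690/6463 ≈ 85.361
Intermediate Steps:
w(X, F) = -1/2 + (-254 + X)*(-17 + F)/4 (w(X, F) = -1/2 + ((-254 + X)*(-17 + F))/4 = -1/2 + (-254 + X)*(-17 + F)/4)
j = 16384 (j = (327 + (-113 - 86))**2 = (327 - 199)**2 = 128**2 = 16384)
(S - 38588)/(j + w(-130, 154)) = (314433 - 38588)/(16384 + (1079 - 127/2*154 - 17/4*(-130) + (1/4)*154*(-130))) = 275845/(16384 + (1079 - 9779 + 1105/2 - 5005)) = 275845/(16384 - 26305/2) = 275845/(6463/2) = 275845*(2/6463) = 551690/6463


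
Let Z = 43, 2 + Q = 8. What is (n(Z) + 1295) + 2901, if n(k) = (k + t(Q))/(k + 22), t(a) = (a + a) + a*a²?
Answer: 273011/65 ≈ 4200.2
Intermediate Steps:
Q = 6 (Q = -2 + 8 = 6)
t(a) = a³ + 2*a (t(a) = 2*a + a³ = a³ + 2*a)
n(k) = (228 + k)/(22 + k) (n(k) = (k + 6*(2 + 6²))/(k + 22) = (k + 6*(2 + 36))/(22 + k) = (k + 6*38)/(22 + k) = (k + 228)/(22 + k) = (228 + k)/(22 + k))
(n(Z) + 1295) + 2901 = ((228 + 43)/(22 + 43) + 1295) + 2901 = (271/65 + 1295) + 2901 = 84446/65 + 2901 = 273011/65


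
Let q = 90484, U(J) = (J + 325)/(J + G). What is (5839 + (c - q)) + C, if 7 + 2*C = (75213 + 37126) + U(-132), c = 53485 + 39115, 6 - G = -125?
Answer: 128049/2 ≈ 64025.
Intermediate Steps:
G = 131 (G = 6 - 1*(-125) = 6 + 125 = 131)
U(J) = (325 + J)/(131 + J) (U(J) = (J + 325)/(J + 131) = (325 + J)/(131 + J))
c = 92600
C = 112139/2 (C = -7/2 + ((75213 + 37126) + (325 - 132)/(131 - 132))/2 = -7/2 + (112339 + 193/(-1))/2 = -7/2 + (112339 - 1*193)/2 = -7/2 + (112339 - 193)/2 = -7/2 + (½)*112146 = -7/2 + 56073 = 112139/2 ≈ 56070.)
(5839 + (c - q)) + C = (5839 + (92600 - 1*90484)) + 112139/2 = (5839 + (92600 - 90484)) + 112139/2 = (5839 + 2116) + 112139/2 = 7955 + 112139/2 = 128049/2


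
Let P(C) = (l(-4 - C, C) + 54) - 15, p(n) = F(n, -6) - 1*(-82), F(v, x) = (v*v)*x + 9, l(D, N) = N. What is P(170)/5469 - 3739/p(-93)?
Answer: 31275418/283310607 ≈ 0.11039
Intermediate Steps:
F(v, x) = 9 + x*v² (F(v, x) = v²*x + 9 = x*v² + 9 = 9 + x*v²)
p(n) = 91 - 6*n² (p(n) = (9 - 6*n²) - 1*(-82) = (9 - 6*n²) + 82 = 91 - 6*n²)
P(C) = 39 + C (P(C) = (C + 54) - 15 = (54 + C) - 15 = 39 + C)
P(170)/5469 - 3739/p(-93) = (39 + 170)/5469 - 3739/(91 - 6*(-93)²) = 209*(1/5469) - 3739/(91 - 6*8649) = 209/5469 - 3739/(91 - 51894) = 209/5469 - 3739/(-51803) = 209/5469 - 3739*(-1/51803) = 209/5469 + 3739/51803 = 31275418/283310607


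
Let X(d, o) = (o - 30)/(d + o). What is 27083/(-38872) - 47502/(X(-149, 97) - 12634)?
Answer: 78223403783/25540264520 ≈ 3.0627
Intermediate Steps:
X(d, o) = (-30 + o)/(d + o)
27083/(-38872) - 47502/(X(-149, 97) - 12634) = 27083/(-38872) - 47502/((-30 + 97)/(-149 + 97) - 12634) = 27083*(-1/38872) - 47502/(67/(-52) - 12634) = -27083/38872 - 47502/(-1/52*67 - 12634) = -27083/38872 - 47502/(-67/52 - 12634) = -27083/38872 - 47502/(-657035/52) = -27083/38872 - 47502*(-52/657035) = -27083/38872 + 2470104/657035 = 78223403783/25540264520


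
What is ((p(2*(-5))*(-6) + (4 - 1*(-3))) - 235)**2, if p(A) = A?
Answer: 28224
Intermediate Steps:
((p(2*(-5))*(-6) + (4 - 1*(-3))) - 235)**2 = (((2*(-5))*(-6) + (4 - 1*(-3))) - 235)**2 = ((-10*(-6) + (4 + 3)) - 235)**2 = ((60 + 7) - 235)**2 = (67 - 235)**2 = (-168)**2 = 28224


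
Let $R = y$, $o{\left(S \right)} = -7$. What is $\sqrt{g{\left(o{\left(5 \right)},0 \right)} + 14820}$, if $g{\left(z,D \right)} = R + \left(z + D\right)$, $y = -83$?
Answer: $\sqrt{14730} \approx 121.37$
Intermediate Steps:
$R = -83$
$g{\left(z,D \right)} = -83 + D + z$ ($g{\left(z,D \right)} = -83 + \left(z + D\right) = -83 + \left(D + z\right) = -83 + D + z$)
$\sqrt{g{\left(o{\left(5 \right)},0 \right)} + 14820} = \sqrt{\left(-83 + 0 - 7\right) + 14820} = \sqrt{-90 + 14820} = \sqrt{14730}$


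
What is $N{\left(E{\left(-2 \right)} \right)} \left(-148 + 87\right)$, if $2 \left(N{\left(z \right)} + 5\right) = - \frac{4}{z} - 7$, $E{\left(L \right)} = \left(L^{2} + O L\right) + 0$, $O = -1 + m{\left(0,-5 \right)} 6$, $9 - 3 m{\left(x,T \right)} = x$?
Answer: $\frac{15433}{30} \approx 514.43$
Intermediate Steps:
$m{\left(x,T \right)} = 3 - \frac{x}{3}$
$O = 17$ ($O = -1 + \left(3 - 0\right) 6 = -1 + \left(3 + 0\right) 6 = -1 + 3 \cdot 6 = -1 + 18 = 17$)
$E{\left(L \right)} = L^{2} + 17 L$ ($E{\left(L \right)} = \left(L^{2} + 17 L\right) + 0 = L^{2} + 17 L$)
$N{\left(z \right)} = - \frac{17}{2} - \frac{2}{z}$ ($N{\left(z \right)} = -5 + \frac{- \frac{4}{z} - 7}{2} = -5 + \frac{-7 - \frac{4}{z}}{2} = -5 - \left(\frac{7}{2} + \frac{2}{z}\right) = - \frac{17}{2} - \frac{2}{z}$)
$N{\left(E{\left(-2 \right)} \right)} \left(-148 + 87\right) = \left(- \frac{17}{2} - \frac{2}{\left(-2\right) \left(17 - 2\right)}\right) \left(-148 + 87\right) = \left(- \frac{17}{2} - \frac{2}{\left(-2\right) 15}\right) \left(-61\right) = \left(- \frac{17}{2} - \frac{2}{-30}\right) \left(-61\right) = \left(- \frac{17}{2} - - \frac{1}{15}\right) \left(-61\right) = \left(- \frac{17}{2} + \frac{1}{15}\right) \left(-61\right) = \left(- \frac{253}{30}\right) \left(-61\right) = \frac{15433}{30}$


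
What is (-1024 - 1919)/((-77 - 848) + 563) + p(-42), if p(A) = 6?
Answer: 5115/362 ≈ 14.130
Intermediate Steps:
(-1024 - 1919)/((-77 - 848) + 563) + p(-42) = (-1024 - 1919)/((-77 - 848) + 563) + 6 = -2943/(-925 + 563) + 6 = -2943/(-362) + 6 = -2943*(-1/362) + 6 = 2943/362 + 6 = 5115/362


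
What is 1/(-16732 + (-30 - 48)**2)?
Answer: -1/10648 ≈ -9.3914e-5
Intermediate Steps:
1/(-16732 + (-30 - 48)**2) = 1/(-16732 + (-78)**2) = 1/(-16732 + 6084) = 1/(-10648) = -1/10648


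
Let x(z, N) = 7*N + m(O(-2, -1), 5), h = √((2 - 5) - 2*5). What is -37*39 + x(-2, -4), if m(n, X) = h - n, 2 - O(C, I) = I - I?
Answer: -1473 + I*√13 ≈ -1473.0 + 3.6056*I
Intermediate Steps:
h = I*√13 (h = √(-3 - 10) = √(-13) = I*√13 ≈ 3.6056*I)
O(C, I) = 2 (O(C, I) = 2 - (I - I) = 2 - 1*0 = 2 + 0 = 2)
m(n, X) = -n + I*√13 (m(n, X) = I*√13 - n = -n + I*√13)
x(z, N) = -2 + 7*N + I*√13 (x(z, N) = 7*N + (-1*2 + I*√13) = 7*N + (-2 + I*√13) = -2 + 7*N + I*√13)
-37*39 + x(-2, -4) = -37*39 + (-2 + 7*(-4) + I*√13) = -1443 + (-2 - 28 + I*√13) = -1443 + (-30 + I*√13) = -1473 + I*√13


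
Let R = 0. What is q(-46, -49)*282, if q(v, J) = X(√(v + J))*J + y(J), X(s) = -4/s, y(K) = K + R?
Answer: -13818 - 55272*I*√95/95 ≈ -13818.0 - 5670.8*I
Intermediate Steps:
y(K) = K (y(K) = K + 0 = K)
q(v, J) = J - 4*J/√(J + v) (q(v, J) = (-4/√(v + J))*J + J = (-4/√(J + v))*J + J = -4*J/√(J + v) + J = J - 4*J/√(J + v))
q(-46, -49)*282 = (-49 - 4*(-49)/√(-49 - 46))*282 = (-49 - 4*(-49)/√(-95))*282 = (-49 - 4*(-49)*(-I*√95/95))*282 = (-49 - 196*I*√95/95)*282 = -13818 - 55272*I*√95/95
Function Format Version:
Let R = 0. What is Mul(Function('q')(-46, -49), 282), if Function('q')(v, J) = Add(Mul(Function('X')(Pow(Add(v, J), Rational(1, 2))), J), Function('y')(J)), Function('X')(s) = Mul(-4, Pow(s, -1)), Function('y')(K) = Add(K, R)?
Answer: Add(-13818, Mul(Rational(-55272, 95), I, Pow(95, Rational(1, 2)))) ≈ Add(-13818., Mul(-5670.8, I))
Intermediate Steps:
Function('y')(K) = K (Function('y')(K) = Add(K, 0) = K)
Function('q')(v, J) = Add(J, Mul(-4, J, Pow(Add(J, v), Rational(-1, 2)))) (Function('q')(v, J) = Add(Mul(Mul(-4, Pow(Pow(Add(v, J), Rational(1, 2)), -1)), J), J) = Add(Mul(Mul(-4, Pow(Pow(Add(J, v), Rational(1, 2)), -1)), J), J) = Add(Mul(Mul(-4, Pow(Add(J, v), Rational(-1, 2))), J), J) = Add(Mul(-4, J, Pow(Add(J, v), Rational(-1, 2))), J) = Add(J, Mul(-4, J, Pow(Add(J, v), Rational(-1, 2)))))
Mul(Function('q')(-46, -49), 282) = Mul(Add(-49, Mul(-4, -49, Pow(Add(-49, -46), Rational(-1, 2)))), 282) = Mul(Add(-49, Mul(-4, -49, Pow(-95, Rational(-1, 2)))), 282) = Mul(Add(-49, Mul(-4, -49, Mul(Rational(-1, 95), I, Pow(95, Rational(1, 2))))), 282) = Mul(Add(-49, Mul(Rational(-196, 95), I, Pow(95, Rational(1, 2)))), 282) = Add(-13818, Mul(Rational(-55272, 95), I, Pow(95, Rational(1, 2))))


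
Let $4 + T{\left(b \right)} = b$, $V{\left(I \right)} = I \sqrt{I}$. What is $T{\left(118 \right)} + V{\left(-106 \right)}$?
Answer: $114 - 106 i \sqrt{106} \approx 114.0 - 1091.3 i$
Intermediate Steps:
$V{\left(I \right)} = I^{\frac{3}{2}}$
$T{\left(b \right)} = -4 + b$
$T{\left(118 \right)} + V{\left(-106 \right)} = \left(-4 + 118\right) + \left(-106\right)^{\frac{3}{2}} = 114 - 106 i \sqrt{106}$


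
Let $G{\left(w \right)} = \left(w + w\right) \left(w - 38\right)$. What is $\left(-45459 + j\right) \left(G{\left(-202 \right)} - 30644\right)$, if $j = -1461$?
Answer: $-3111546720$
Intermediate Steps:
$G{\left(w \right)} = 2 w \left(-38 + w\right)$
$\left(-45459 + j\right) \left(G{\left(-202 \right)} - 30644\right) = \left(-45459 - 1461\right) \left(2 \left(-202\right) \left(-38 - 202\right) - 30644\right) = - 46920 \left(2 \left(-202\right) \left(-240\right) - 30644\right) = - 46920 \left(96960 - 30644\right) = \left(-46920\right) 66316 = -3111546720$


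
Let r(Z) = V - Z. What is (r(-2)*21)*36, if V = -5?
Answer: -2268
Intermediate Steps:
r(Z) = -5 - Z
(r(-2)*21)*36 = ((-5 - 1*(-2))*21)*36 = ((-5 + 2)*21)*36 = -3*21*36 = -63*36 = -2268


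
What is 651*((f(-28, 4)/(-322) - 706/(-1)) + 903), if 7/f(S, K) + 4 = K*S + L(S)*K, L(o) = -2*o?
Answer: 1734591887/1656 ≈ 1.0475e+6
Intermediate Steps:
f(S, K) = 7/(-4 - K*S) (f(S, K) = 7/(-4 + (K*S + (-2*S)*K)) = 7/(-4 + (K*S - 2*K*S)) = 7/(-4 - K*S))
651*((f(-28, 4)/(-322) - 706/(-1)) + 903) = 651*(((7/(-4 - 1*4*(-28)))/(-322) - 706/(-1)) + 903) = 651*(((7/(-4 + 112))*(-1/322) - 706*(-1)) + 903) = 651*(((7/108)*(-1/322) + 706) + 903) = 651*((-1/4968 + 706) + 903) = 651*(3507407/4968 + 903) = 651*(7993511/4968) = 1734591887/1656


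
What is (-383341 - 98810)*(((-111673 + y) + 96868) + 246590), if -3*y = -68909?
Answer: -122830217288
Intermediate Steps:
y = 68909/3 (y = -1/3*(-68909) = 68909/3 ≈ 22970.)
(-383341 - 98810)*(((-111673 + y) + 96868) + 246590) = (-383341 - 98810)*(((-111673 + 68909/3) + 96868) + 246590) = -482151*((-266110/3 + 96868) + 246590) = -482151*(24494/3 + 246590) = -482151*764264/3 = -122830217288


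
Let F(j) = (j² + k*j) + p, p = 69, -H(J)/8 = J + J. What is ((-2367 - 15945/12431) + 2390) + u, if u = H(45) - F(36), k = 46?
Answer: -46234403/12431 ≈ -3719.3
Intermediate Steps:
H(J) = -16*J (H(J) = -8*(J + J) = -16*J)
F(j) = 69 + j² + 46*j (F(j) = (j² + 46*j) + 69 = 69 + j² + 46*j)
u = -3741 (u = -16*45 - (69 + 36² + 46*36) = -720 - (69 + 1296 + 1656) = -720 - 1*3021 = -720 - 3021 = -3741)
((-2367 - 15945/12431) + 2390) + u = ((-2367 - 15945/12431) + 2390) - 3741 = (-29440122/12431 + 2390) - 3741 = 269968/12431 - 3741 = -46234403/12431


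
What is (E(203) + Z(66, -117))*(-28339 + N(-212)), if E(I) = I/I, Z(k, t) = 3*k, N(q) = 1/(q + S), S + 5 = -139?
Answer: -2007648315/356 ≈ -5.6395e+6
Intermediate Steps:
S = -144 (S = -5 - 139 = -144)
N(q) = 1/(-144 + q) (N(q) = 1/(q - 144) = 1/(-144 + q))
E(I) = 1
(E(203) + Z(66, -117))*(-28339 + N(-212)) = (1 + 3*66)*(-28339 + 1/(-144 - 212)) = (1 + 198)*(-28339 + 1/(-356)) = 199*(-28339 - 1/356) = 199*(-10088685/356) = -2007648315/356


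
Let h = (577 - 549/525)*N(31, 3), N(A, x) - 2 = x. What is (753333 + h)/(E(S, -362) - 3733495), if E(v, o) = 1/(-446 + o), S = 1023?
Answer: -21385697176/105583238635 ≈ -0.20255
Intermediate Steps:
N(A, x) = 2 + x
h = 100792/35 (h = (577 - 549/525)*(2 + 3) = (577 - 549*1/525)*5 = (577 - 183/175)*5 = (100792/175)*5 = 100792/35 ≈ 2879.8)
(753333 + h)/(E(S, -362) - 3733495) = (753333 + 100792/35)/(1/(-446 - 362) - 3733495) = 26467447/(35*(1/(-808) - 3733495)) = 26467447/(35*(-1/808 - 3733495)) = 26467447/(35*(-3016663961/808)) = (26467447/35)*(-808/3016663961) = -21385697176/105583238635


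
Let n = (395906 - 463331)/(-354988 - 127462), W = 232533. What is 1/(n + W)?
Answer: 19298/4487424531 ≈ 4.3005e-6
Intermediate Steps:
n = 2697/19298 (n = -67425/(-482450) = -67425*(-1/482450) = 2697/19298 ≈ 0.13976)
1/(n + W) = 1/(2697/19298 + 232533) = 1/(4487424531/19298) = 19298/4487424531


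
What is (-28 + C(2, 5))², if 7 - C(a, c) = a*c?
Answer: 961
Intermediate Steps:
C(a, c) = 7 - a*c
(-28 + C(2, 5))² = (-28 + (7 - 1*2*5))² = (-28 + (7 - 10))² = (-28 - 3)² = (-31)² = 961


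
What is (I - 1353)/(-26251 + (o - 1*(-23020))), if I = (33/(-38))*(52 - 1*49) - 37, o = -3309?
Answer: 52919/248520 ≈ 0.21294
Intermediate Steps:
I = -1505/38 (I = (33*(-1/38))*(52 - 49) - 37 = -33/38*3 - 37 = -99/38 - 37 = -1505/38 ≈ -39.605)
(I - 1353)/(-26251 + (o - 1*(-23020))) = (-1505/38 - 1353)/(-26251 + (-3309 - 1*(-23020))) = -52919/(38*(-26251 + (-3309 + 23020))) = -52919/(38*(-26251 + 19711)) = -52919/38/(-6540) = -52919/38*(-1/6540) = 52919/248520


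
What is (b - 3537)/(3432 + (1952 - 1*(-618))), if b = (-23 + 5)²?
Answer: -3213/6002 ≈ -0.53532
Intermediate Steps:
b = 324 (b = (-18)² = 324)
(b - 3537)/(3432 + (1952 - 1*(-618))) = (324 - 3537)/(3432 + (1952 - 1*(-618))) = -3213/(3432 + (1952 + 618)) = -3213/(3432 + 2570) = -3213/6002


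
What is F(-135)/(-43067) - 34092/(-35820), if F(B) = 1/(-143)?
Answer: 5832177202/6127788095 ≈ 0.95176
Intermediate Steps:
F(B) = -1/143
F(-135)/(-43067) - 34092/(-35820) = -1/143/(-43067) - 34092/(-35820) = -1/143*(-1/43067) - 34092*(-1/35820) = 1/6158581 + 947/995 = 5832177202/6127788095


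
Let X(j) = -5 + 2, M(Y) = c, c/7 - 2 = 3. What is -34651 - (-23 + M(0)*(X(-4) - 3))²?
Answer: -88940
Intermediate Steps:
c = 35 (c = 14 + 7*3 = 14 + 21 = 35)
M(Y) = 35
X(j) = -3
-34651 - (-23 + M(0)*(X(-4) - 3))² = -34651 - (-23 + 35*(-3 - 3))² = -34651 - (-23 + 35*(-6))² = -34651 - (-23 - 210)² = -34651 - 1*(-233)² = -34651 - 1*54289 = -34651 - 54289 = -88940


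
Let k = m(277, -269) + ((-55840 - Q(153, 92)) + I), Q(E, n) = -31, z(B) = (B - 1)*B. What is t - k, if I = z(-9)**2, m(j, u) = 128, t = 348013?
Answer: 395594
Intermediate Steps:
z(B) = B*(-1 + B) (z(B) = (-1 + B)*B = B*(-1 + B))
I = 8100 (I = (-9*(-1 - 9))**2 = (-9*(-10))**2 = 90**2 = 8100)
k = -47581 (k = 128 + ((-55840 - 1*(-31)) + 8100) = 128 + ((-55840 + 31) + 8100) = 128 + (-55809 + 8100) = 128 - 47709 = -47581)
t - k = 348013 - 1*(-47581) = 348013 + 47581 = 395594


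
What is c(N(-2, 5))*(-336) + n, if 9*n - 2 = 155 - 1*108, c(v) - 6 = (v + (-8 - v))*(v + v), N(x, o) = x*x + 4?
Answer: 368977/9 ≈ 40997.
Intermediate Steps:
N(x, o) = 4 + x² (N(x, o) = x² + 4 = 4 + x²)
c(v) = 6 - 16*v (c(v) = 6 + (v + (-8 - v))*(v + v) = 6 - 16*v)
n = 49/9 (n = 2/9 + (155 - 1*108)/9 = 2/9 + (155 - 108)/9 = 2/9 + (⅑)*47 = 2/9 + 47/9 = 49/9 ≈ 5.4444)
c(N(-2, 5))*(-336) + n = (6 - 16*(4 + (-2)²))*(-336) + 49/9 = (6 - 16*(4 + 4))*(-336) + 49/9 = (6 - 16*8)*(-336) + 49/9 = (6 - 128)*(-336) + 49/9 = -122*(-336) + 49/9 = 40992 + 49/9 = 368977/9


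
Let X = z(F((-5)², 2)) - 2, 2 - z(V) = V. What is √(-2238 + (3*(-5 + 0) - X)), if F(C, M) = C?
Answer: 2*I*√557 ≈ 47.202*I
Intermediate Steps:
z(V) = 2 - V
X = -25 (X = (2 - 1*(-5)²) - 2 = (2 - 1*25) - 2 = (2 - 25) - 2 = -23 - 2 = -25)
√(-2238 + (3*(-5 + 0) - X)) = √(-2238 + (3*(-5 + 0) - 1*(-25))) = √(-2238 + (3*(-5) + 25)) = √(-2238 + (-15 + 25)) = √(-2238 + 10) = √(-2228) = 2*I*√557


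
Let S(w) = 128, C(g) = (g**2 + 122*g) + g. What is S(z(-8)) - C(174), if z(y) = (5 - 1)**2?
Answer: -51550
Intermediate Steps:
C(g) = g**2 + 123*g
z(y) = 16 (z(y) = 4**2 = 16)
S(z(-8)) - C(174) = 128 - 174*(123 + 174) = 128 - 174*297 = 128 - 1*51678 = 128 - 51678 = -51550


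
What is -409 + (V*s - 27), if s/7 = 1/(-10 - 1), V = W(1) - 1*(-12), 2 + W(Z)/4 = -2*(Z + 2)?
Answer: -4656/11 ≈ -423.27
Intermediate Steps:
W(Z) = -24 - 8*Z (W(Z) = -8 + 4*(-2*(Z + 2)) = -8 + 4*(-2*(2 + Z)) = -8 + 4*(-4 - 2*Z) = -8 + (-16 - 8*Z) = -24 - 8*Z)
V = -20 (V = (-24 - 8*1) - 1*(-12) = (-24 - 8) + 12 = -32 + 12 = -20)
s = -7/11 (s = 7/(-10 - 1) = 7/(-11) = 7*(-1/11) = -7/11 ≈ -0.63636)
-409 + (V*s - 27) = -409 + (-20*(-7/11) - 27) = -409 + (140/11 - 27) = -409 - 157/11 = -4656/11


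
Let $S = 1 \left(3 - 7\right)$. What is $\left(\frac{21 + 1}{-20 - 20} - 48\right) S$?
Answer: $\frac{971}{5} \approx 194.2$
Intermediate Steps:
$S = -4$ ($S = 1 \left(3 - 7\right) = 1 \left(-4\right) = -4$)
$\left(\frac{21 + 1}{-20 - 20} - 48\right) S = \left(\frac{21 + 1}{-20 - 20} - 48\right) \left(-4\right) = \left(\frac{22}{-40} - 48\right) \left(-4\right) = \left(22 \left(- \frac{1}{40}\right) - 48\right) \left(-4\right) = \left(- \frac{11}{20} - 48\right) \left(-4\right) = \left(- \frac{971}{20}\right) \left(-4\right) = \frac{971}{5}$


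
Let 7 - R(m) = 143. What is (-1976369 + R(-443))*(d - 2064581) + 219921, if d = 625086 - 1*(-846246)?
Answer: 1172559834666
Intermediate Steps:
R(m) = -136 (R(m) = 7 - 1*143 = 7 - 143 = -136)
d = 1471332 (d = 625086 + 846246 = 1471332)
(-1976369 + R(-443))*(d - 2064581) + 219921 = (-1976369 - 136)*(1471332 - 2064581) + 219921 = -1976505*(-593249) + 219921 = 1172559614745 + 219921 = 1172559834666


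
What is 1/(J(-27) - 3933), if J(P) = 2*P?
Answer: -1/3987 ≈ -0.00025081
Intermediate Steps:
1/(J(-27) - 3933) = 1/(2*(-27) - 3933) = 1/(-54 - 3933) = 1/(-3987) = -1/3987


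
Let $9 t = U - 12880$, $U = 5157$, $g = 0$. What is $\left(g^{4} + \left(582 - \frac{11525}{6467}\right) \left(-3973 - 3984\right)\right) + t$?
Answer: $- \frac{268761184538}{58203} \approx -4.6176 \cdot 10^{6}$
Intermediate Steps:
$t = - \frac{7723}{9}$ ($t = \frac{5157 - 12880}{9} = \frac{1}{9} \left(-7723\right) = - \frac{7723}{9} \approx -858.11$)
$\left(g^{4} + \left(582 - \frac{11525}{6467}\right) \left(-3973 - 3984\right)\right) + t = \left(0^{4} + \left(582 - \frac{11525}{6467}\right) \left(-3973 - 3984\right)\right) - \frac{7723}{9} = \left(0 + \left(582 - \frac{11525}{6467}\right) \left(-7957\right)\right) - \frac{7723}{9} = \left(0 + \frac{3752269}{6467} \left(-7957\right)\right) - \frac{7723}{9} = \left(0 - \frac{29856804433}{6467}\right) - \frac{7723}{9} = - \frac{29856804433}{6467} - \frac{7723}{9} = - \frac{268761184538}{58203}$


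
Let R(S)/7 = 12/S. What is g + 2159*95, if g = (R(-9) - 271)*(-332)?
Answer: 894527/3 ≈ 2.9818e+5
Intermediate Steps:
R(S) = 84/S (R(S) = 7*(12/S) = 84/S)
g = 279212/3 (g = (84/(-9) - 271)*(-332) = (84*(-1/9) - 271)*(-332) = (-28/3 - 271)*(-332) = -841/3*(-332) = 279212/3 ≈ 93071.)
g + 2159*95 = 279212/3 + 2159*95 = 279212/3 + 205105 = 894527/3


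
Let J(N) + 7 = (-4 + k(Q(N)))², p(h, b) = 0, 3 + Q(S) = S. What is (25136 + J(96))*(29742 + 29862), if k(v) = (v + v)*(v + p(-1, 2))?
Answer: 17828007304260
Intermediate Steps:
Q(S) = -3 + S
k(v) = 2*v² (k(v) = (v + v)*(v + 0) = (2*v)*v = 2*v²)
J(N) = -7 + (-4 + 2*(-3 + N)²)²
(25136 + J(96))*(29742 + 29862) = (25136 + (-7 + 4*(-2 + (-3 + 96)²)²))*(29742 + 29862) = (25136 + (-7 + 4*(-2 + 93²)²))*59604 = (25136 + (-7 + 4*(-2 + 8649)²))*59604 = (25136 + (-7 + 4*8647²))*59604 = (25136 + (-7 + 4*74770609))*59604 = (25136 + (-7 + 299082436))*59604 = (25136 + 299082429)*59604 = 299107565*59604 = 17828007304260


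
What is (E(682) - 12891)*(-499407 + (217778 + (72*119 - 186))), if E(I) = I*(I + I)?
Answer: -250665048179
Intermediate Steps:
E(I) = 2*I² (E(I) = I*(2*I) = 2*I²)
(E(682) - 12891)*(-499407 + (217778 + (72*119 - 186))) = (2*682² - 12891)*(-499407 + (217778 + (72*119 - 186))) = (2*465124 - 12891)*(-499407 + (217778 + (8568 - 186))) = (930248 - 12891)*(-499407 + (217778 + 8382)) = 917357*(-499407 + 226160) = 917357*(-273247) = -250665048179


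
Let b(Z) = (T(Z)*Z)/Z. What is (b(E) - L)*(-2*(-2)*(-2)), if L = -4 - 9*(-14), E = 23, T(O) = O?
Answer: 792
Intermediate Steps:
b(Z) = Z (b(Z) = (Z*Z)/Z = Z²/Z = Z)
L = 122 (L = -4 + 126 = 122)
(b(E) - L)*(-2*(-2)*(-2)) = (23 - 1*122)*(-2*(-2)*(-2)) = (23 - 122)*(4*(-2)) = -99*(-8) = 792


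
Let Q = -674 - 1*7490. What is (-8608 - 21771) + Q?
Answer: -38543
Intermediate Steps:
Q = -8164 (Q = -674 - 7490 = -8164)
(-8608 - 21771) + Q = (-8608 - 21771) - 8164 = -30379 - 8164 = -38543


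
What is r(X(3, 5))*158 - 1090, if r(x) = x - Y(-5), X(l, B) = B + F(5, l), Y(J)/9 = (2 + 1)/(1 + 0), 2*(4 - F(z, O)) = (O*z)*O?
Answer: -7489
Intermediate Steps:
F(z, O) = 4 - z*O²/2 (F(z, O) = 4 - O*z*O/2 = 4 - z*O²/2)
Y(J) = 27 (Y(J) = 9*((2 + 1)/(1 + 0)) = 9*(3/1) = 9*(3*1) = 9*3 = 27)
X(l, B) = 4 + B - 5*l²/2 (X(l, B) = B + (4 - ½*5*l²) = B + (4 - 5*l²/2) = 4 + B - 5*l²/2)
r(x) = -27 + x (r(x) = x - 1*27 = x - 27 = -27 + x)
r(X(3, 5))*158 - 1090 = (-27 + (4 + 5 - 5/2*3²))*158 - 1090 = (-27 + (4 + 5 - 5/2*9))*158 - 1090 = (-27 + (4 + 5 - 45/2))*158 - 1090 = (-27 - 27/2)*158 - 1090 = -81/2*158 - 1090 = -6399 - 1090 = -7489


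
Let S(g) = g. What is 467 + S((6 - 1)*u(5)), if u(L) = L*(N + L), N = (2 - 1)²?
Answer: 617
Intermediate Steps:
N = 1 (N = 1² = 1)
u(L) = L*(1 + L)
467 + S((6 - 1)*u(5)) = 467 + (6 - 1)*(5*(1 + 5)) = 467 + 5*(5*6) = 467 + 5*30 = 467 + 150 = 617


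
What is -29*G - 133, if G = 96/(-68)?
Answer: -1565/17 ≈ -92.059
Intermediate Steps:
G = -24/17 (G = 96*(-1/68) = -24/17 ≈ -1.4118)
-29*G - 133 = -29*(-24/17) - 133 = 696/17 - 133 = -1565/17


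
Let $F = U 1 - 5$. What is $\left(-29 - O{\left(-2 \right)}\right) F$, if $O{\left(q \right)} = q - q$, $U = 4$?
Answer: $29$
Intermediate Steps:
$O{\left(q \right)} = 0$
$F = -1$ ($F = 4 \cdot 1 - 5 = 4 - 5 = -1$)
$\left(-29 - O{\left(-2 \right)}\right) F = \left(-29 - 0\right) \left(-1\right) = \left(-29 + 0\right) \left(-1\right) = \left(-29\right) \left(-1\right) = 29$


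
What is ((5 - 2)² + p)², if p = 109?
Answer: 13924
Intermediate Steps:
((5 - 2)² + p)² = ((5 - 2)² + 109)² = (3² + 109)² = (9 + 109)² = 118² = 13924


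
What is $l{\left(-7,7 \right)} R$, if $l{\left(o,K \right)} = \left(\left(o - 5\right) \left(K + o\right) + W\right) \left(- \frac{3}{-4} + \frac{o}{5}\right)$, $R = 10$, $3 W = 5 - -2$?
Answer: $- \frac{91}{6} \approx -15.167$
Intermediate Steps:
$W = \frac{7}{3}$ ($W = \frac{5 - -2}{3} = \frac{5 + 2}{3} = \frac{1}{3} \cdot 7 = \frac{7}{3} \approx 2.3333$)
$l{\left(o,K \right)} = \left(\frac{3}{4} + \frac{o}{5}\right) \left(\frac{7}{3} + \left(-5 + o\right) \left(K + o\right)\right)$ ($l{\left(o,K \right)} = \left(\left(o - 5\right) \left(K + o\right) + \frac{7}{3}\right) \left(- \frac{3}{-4} + \frac{o}{5}\right) = \left(\left(-5 + o\right) \left(K + o\right) + \frac{7}{3}\right) \left(\left(-3\right) \left(- \frac{1}{4}\right) + o \frac{1}{5}\right) = \left(\frac{7}{3} + \left(-5 + o\right) \left(K + o\right)\right) \left(\frac{3}{4} + \frac{o}{5}\right) = \left(\frac{3}{4} + \frac{o}{5}\right) \left(\frac{7}{3} + \left(-5 + o\right) \left(K + o\right)\right)$)
$l{\left(-7,7 \right)} R = \left(\frac{7}{4} - - \frac{1379}{60} - \frac{105}{4} - \frac{\left(-7\right)^{2}}{4} + \frac{\left(-7\right)^{3}}{5} - \frac{7}{4} \left(-7\right) + \frac{1}{5} \cdot 7 \left(-7\right)^{2}\right) 10 = \left(\frac{7}{4} + \frac{1379}{60} - \frac{105}{4} - \frac{49}{4} + \frac{1}{5} \left(-343\right) + \frac{49}{4} + \frac{1}{5} \cdot 7 \cdot 49\right) 10 = \left(\frac{7}{4} + \frac{1379}{60} - \frac{105}{4} - \frac{49}{4} - \frac{343}{5} + \frac{49}{4} + \frac{343}{5}\right) 10 = \left(- \frac{91}{60}\right) 10 = - \frac{91}{6}$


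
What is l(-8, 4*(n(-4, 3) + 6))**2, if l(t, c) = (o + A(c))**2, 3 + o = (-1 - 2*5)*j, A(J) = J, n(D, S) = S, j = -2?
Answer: 9150625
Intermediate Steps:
o = 19 (o = -3 + (-1 - 2*5)*(-2) = -3 + (-1 - 10)*(-2) = -3 - 11*(-2) = -3 + 22 = 19)
l(t, c) = (19 + c)**2
l(-8, 4*(n(-4, 3) + 6))**2 = ((19 + 4*(3 + 6))**2)**2 = ((19 + 4*9)**2)**2 = ((19 + 36)**2)**2 = (55**2)**2 = 3025**2 = 9150625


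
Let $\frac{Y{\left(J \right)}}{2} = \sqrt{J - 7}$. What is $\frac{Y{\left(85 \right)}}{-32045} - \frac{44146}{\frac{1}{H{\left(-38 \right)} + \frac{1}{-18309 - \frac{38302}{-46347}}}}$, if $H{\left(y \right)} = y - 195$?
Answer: $\frac{8727985800961240}{848528921} - \frac{2 \sqrt{78}}{32045} \approx 1.0286 \cdot 10^{7}$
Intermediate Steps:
$H{\left(y \right)} = -195 + y$
$Y{\left(J \right)} = 2 \sqrt{-7 + J}$ ($Y{\left(J \right)} = 2 \sqrt{J - 7} = 2 \sqrt{-7 + J}$)
$\frac{Y{\left(85 \right)}}{-32045} - \frac{44146}{\frac{1}{H{\left(-38 \right)} + \frac{1}{-18309 - \frac{38302}{-46347}}}} = \frac{2 \sqrt{-7 + 85}}{-32045} - \frac{44146}{\frac{1}{\left(-195 - 38\right) + \frac{1}{-18309 - \frac{38302}{-46347}}}} = 2 \sqrt{78} \left(- \frac{1}{32045}\right) - \frac{44146}{\frac{1}{-233 + \frac{1}{-18309 - - \frac{38302}{46347}}}} = - \frac{2 \sqrt{78}}{32045} - \frac{44146}{\frac{1}{-233 + \frac{1}{-18309 + \frac{38302}{46347}}}} = - \frac{2 \sqrt{78}}{32045} - \frac{44146}{\frac{1}{-233 + \frac{1}{- \frac{848528921}{46347}}}} = - \frac{2 \sqrt{78}}{32045} - \frac{44146}{\frac{1}{-233 - \frac{46347}{848528921}}} = - \frac{2 \sqrt{78}}{32045} - \frac{44146}{\frac{1}{- \frac{197707284940}{848528921}}} = - \frac{2 \sqrt{78}}{32045} - \frac{44146}{- \frac{848528921}{197707284940}} = - \frac{2 \sqrt{78}}{32045} - - \frac{8727985800961240}{848528921} = - \frac{2 \sqrt{78}}{32045} + \frac{8727985800961240}{848528921} = \frac{8727985800961240}{848528921} - \frac{2 \sqrt{78}}{32045}$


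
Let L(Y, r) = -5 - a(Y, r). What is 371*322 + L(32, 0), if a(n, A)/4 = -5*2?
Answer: 119497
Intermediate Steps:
a(n, A) = -40 (a(n, A) = 4*(-5*2) = 4*(-10) = -40)
L(Y, r) = 35 (L(Y, r) = -5 - 1*(-40) = -5 + 40 = 35)
371*322 + L(32, 0) = 371*322 + 35 = 119462 + 35 = 119497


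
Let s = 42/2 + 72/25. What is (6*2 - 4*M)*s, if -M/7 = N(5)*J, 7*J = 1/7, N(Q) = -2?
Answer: 45372/175 ≈ 259.27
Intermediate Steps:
J = 1/49 (J = (⅐)/7 = (⅐)*(⅐) = 1/49 ≈ 0.020408)
s = 597/25 (s = 42*(½) + 72*(1/25) = 21 + 72/25 = 597/25 ≈ 23.880)
M = 2/7 (M = -(-14)/49 = -7*(-2/49) = 2/7 ≈ 0.28571)
(6*2 - 4*M)*s = (6*2 - 4*2/7)*(597/25) = (12 - 8/7)*(597/25) = (76/7)*(597/25) = 45372/175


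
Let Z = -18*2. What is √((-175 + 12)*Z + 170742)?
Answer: 29*√210 ≈ 420.25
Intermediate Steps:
Z = -36
√((-175 + 12)*Z + 170742) = √((-175 + 12)*(-36) + 170742) = √(-163*(-36) + 170742) = √(5868 + 170742) = √176610 = 29*√210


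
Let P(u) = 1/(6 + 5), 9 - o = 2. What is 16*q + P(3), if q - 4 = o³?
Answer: 61073/11 ≈ 5552.1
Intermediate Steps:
o = 7 (o = 9 - 1*2 = 9 - 2 = 7)
q = 347 (q = 4 + 7³ = 4 + 343 = 347)
P(u) = 1/11
16*q + P(3) = 16*347 + 1/11 = 5552 + 1/11 = 61073/11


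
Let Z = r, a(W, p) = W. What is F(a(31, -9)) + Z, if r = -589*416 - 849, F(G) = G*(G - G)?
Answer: -245873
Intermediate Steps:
F(G) = 0 (F(G) = G*0 = 0)
r = -245873 (r = -245024 - 849 = -245873)
Z = -245873
F(a(31, -9)) + Z = 0 - 245873 = -245873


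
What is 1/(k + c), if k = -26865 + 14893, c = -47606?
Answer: -1/59578 ≈ -1.6785e-5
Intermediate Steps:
k = -11972
1/(k + c) = 1/(-11972 - 47606) = 1/(-59578) = -1/59578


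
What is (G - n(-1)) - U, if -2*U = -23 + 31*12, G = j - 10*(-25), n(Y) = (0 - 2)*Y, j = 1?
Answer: 847/2 ≈ 423.50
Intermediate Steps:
n(Y) = -2*Y
G = 251 (G = 1 - 10*(-25) = 1 + 250 = 251)
U = -349/2 (U = -(-23 + 31*12)/2 = -(-23 + 372)/2 = -½*349 = -349/2 ≈ -174.50)
(G - n(-1)) - U = (251 - (-2)*(-1)) - 1*(-349/2) = (251 - 1*2) + 349/2 = (251 - 2) + 349/2 = 249 + 349/2 = 847/2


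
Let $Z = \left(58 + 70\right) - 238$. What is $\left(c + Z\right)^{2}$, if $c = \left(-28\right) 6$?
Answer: $77284$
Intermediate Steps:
$c = -168$
$Z = -110$ ($Z = 128 - 238 = -110$)
$\left(c + Z\right)^{2} = \left(-168 - 110\right)^{2} = \left(-278\right)^{2} = 77284$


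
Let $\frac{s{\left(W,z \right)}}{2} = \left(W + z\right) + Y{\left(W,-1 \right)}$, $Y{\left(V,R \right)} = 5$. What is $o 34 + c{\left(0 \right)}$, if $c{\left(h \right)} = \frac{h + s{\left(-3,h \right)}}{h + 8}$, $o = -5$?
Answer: $- \frac{339}{2} \approx -169.5$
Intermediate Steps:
$s{\left(W,z \right)} = 10 + 2 W + 2 z$ ($s{\left(W,z \right)} = 2 \left(\left(W + z\right) + 5\right) = 2 \left(5 + W + z\right) = 10 + 2 W + 2 z$)
$c{\left(h \right)} = \frac{4 + 3 h}{8 + h}$ ($c{\left(h \right)} = \frac{h + \left(10 + 2 \left(-3\right) + 2 h\right)}{h + 8} = \frac{h + \left(10 - 6 + 2 h\right)}{8 + h} = \frac{h + \left(4 + 2 h\right)}{8 + h} = \frac{4 + 3 h}{8 + h}$)
$o 34 + c{\left(0 \right)} = \left(-5\right) 34 + \frac{4 + 3 \cdot 0}{8 + 0} = -170 + \frac{4 + 0}{8} = -170 + \frac{1}{8} \cdot 4 = -170 + \frac{1}{2} = - \frac{339}{2}$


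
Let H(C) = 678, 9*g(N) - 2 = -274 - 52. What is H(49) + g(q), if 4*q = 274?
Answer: 642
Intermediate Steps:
q = 137/2 (q = (1/4)*274 = 137/2 ≈ 68.500)
g(N) = -36 (g(N) = 2/9 + (-274 - 52)/9 = 2/9 + (1/9)*(-326) = 2/9 - 326/9 = -36)
H(49) + g(q) = 678 - 36 = 642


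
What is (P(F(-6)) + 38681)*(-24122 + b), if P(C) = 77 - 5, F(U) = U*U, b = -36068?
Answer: -2332543070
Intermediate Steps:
F(U) = U²
P(C) = 72
(P(F(-6)) + 38681)*(-24122 + b) = (72 + 38681)*(-24122 - 36068) = 38753*(-60190) = -2332543070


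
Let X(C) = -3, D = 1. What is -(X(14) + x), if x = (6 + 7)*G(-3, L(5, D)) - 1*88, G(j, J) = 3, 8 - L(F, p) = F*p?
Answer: 52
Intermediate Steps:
L(F, p) = 8 - F*p
x = -49 (x = (6 + 7)*3 - 1*88 = 13*3 - 88 = 39 - 88 = -49)
-(X(14) + x) = -(-3 - 49) = -1*(-52) = 52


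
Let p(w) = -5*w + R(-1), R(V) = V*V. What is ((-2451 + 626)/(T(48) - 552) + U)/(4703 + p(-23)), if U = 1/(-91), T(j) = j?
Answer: 3379/4510584 ≈ 0.00074913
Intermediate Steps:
R(V) = V²
U = -1/91 ≈ -0.010989
p(w) = 1 - 5*w (p(w) = -5*w + (-1)² = -5*w + 1 = 1 - 5*w)
((-2451 + 626)/(T(48) - 552) + U)/(4703 + p(-23)) = ((-2451 + 626)/(48 - 552) - 1/91)/(4703 + (1 - 5*(-23))) = (-1825/(-504) - 1/91)/(4703 + (1 + 115)) = (-1825*(-1/504) - 1/91)/(4703 + 116) = (1825/504 - 1/91)/4819 = (3379/936)*(1/4819) = 3379/4510584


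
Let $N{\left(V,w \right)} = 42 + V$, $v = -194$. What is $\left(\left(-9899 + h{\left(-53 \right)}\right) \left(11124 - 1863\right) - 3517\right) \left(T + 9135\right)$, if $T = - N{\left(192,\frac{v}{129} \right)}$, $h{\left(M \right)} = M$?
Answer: $-820396171089$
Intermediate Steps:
$T = -234$ ($T = - (42 + 192) = \left(-1\right) 234 = -234$)
$\left(\left(-9899 + h{\left(-53 \right)}\right) \left(11124 - 1863\right) - 3517\right) \left(T + 9135\right) = \left(\left(-9899 - 53\right) \left(11124 - 1863\right) - 3517\right) \left(-234 + 9135\right) = \left(\left(-9952\right) 9261 - 3517\right) 8901 = \left(-92165472 - 3517\right) 8901 = \left(-92168989\right) 8901 = -820396171089$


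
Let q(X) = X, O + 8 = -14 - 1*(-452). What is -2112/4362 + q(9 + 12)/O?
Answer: -136093/312610 ≈ -0.43534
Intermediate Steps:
O = 430 (O = -8 + (-14 - 1*(-452)) = -8 + (-14 + 452) = -8 + 438 = 430)
-2112/4362 + q(9 + 12)/O = -2112/4362 + (9 + 12)/430 = -2112*1/4362 + 21*(1/430) = -352/727 + 21/430 = -136093/312610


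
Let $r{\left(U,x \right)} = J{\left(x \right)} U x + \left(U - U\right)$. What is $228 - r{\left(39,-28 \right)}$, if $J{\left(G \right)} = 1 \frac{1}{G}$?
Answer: $189$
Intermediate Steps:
$J{\left(G \right)} = \frac{1}{G}$
$r{\left(U,x \right)} = U$ ($r{\left(U,x \right)} = \frac{U}{x} x + \left(U - U\right) = \frac{U}{x} x + 0 = U + 0 = U$)
$228 - r{\left(39,-28 \right)} = 228 - 39 = 189$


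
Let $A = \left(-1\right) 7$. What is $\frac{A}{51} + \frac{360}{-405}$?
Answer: $- \frac{157}{153} \approx -1.0261$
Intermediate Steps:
$A = -7$
$\frac{A}{51} + \frac{360}{-405} = - \frac{7}{51} + \frac{360}{-405} = \left(-7\right) \frac{1}{51} + 360 \left(- \frac{1}{405}\right) = - \frac{7}{51} - \frac{8}{9} = - \frac{157}{153}$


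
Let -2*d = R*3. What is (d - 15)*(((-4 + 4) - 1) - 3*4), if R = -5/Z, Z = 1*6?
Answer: 715/4 ≈ 178.75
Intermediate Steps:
Z = 6
R = -5/6 ≈ -0.83333
d = 5/4 (d = -(-5)*3/12 = -1/2*(-5/2) = 5/4 ≈ 1.2500)
(d - 15)*(((-4 + 4) - 1) - 3*4) = (5/4 - 15)*(((-4 + 4) - 1) - 3*4) = -55*((0 - 1) - 12)/4 = -55*(-1 - 12)/4 = -55/4*(-13) = 715/4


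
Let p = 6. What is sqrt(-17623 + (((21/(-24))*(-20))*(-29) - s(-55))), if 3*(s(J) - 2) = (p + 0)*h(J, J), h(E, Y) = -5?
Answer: I*sqrt(72490)/2 ≈ 134.62*I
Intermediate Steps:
s(J) = -8 (s(J) = 2 + ((6 + 0)*(-5))/3 = 2 + (6*(-5))/3 = 2 + (1/3)*(-30) = 2 - 10 = -8)
sqrt(-17623 + (((21/(-24))*(-20))*(-29) - s(-55))) = sqrt(-17623 + (((21/(-24))*(-20))*(-29) - 1*(-8))) = sqrt(-17623 + (((21*(-1/24))*(-20))*(-29) + 8)) = sqrt(-17623 + (-7/8*(-20)*(-29) + 8)) = sqrt(-17623 + ((35/2)*(-29) + 8)) = sqrt(-17623 + (-1015/2 + 8)) = sqrt(-17623 - 999/2) = sqrt(-36245/2) = I*sqrt(72490)/2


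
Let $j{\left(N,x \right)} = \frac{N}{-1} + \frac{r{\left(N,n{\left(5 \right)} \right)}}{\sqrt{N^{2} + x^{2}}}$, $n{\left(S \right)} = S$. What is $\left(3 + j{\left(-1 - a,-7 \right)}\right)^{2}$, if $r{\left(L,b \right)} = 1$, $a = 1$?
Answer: $\frac{\left(265 + \sqrt{53}\right)^{2}}{2809} \approx 26.392$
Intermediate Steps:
$j{\left(N,x \right)} = \frac{1}{\sqrt{N^{2} + x^{2}}} - N$ ($j{\left(N,x \right)} = \frac{N}{-1} + 1 \frac{1}{\sqrt{N^{2} + x^{2}}} = N \left(-1\right) + 1 \frac{1}{\sqrt{N^{2} + x^{2}}} = - N + \frac{1}{\sqrt{N^{2} + x^{2}}} = \frac{1}{\sqrt{N^{2} + x^{2}}} - N$)
$\left(3 + j{\left(-1 - a,-7 \right)}\right)^{2} = \left(3 - \left(-1 - 1 - \frac{1}{\sqrt{\left(-1 - 1\right)^{2} + \left(-7\right)^{2}}}\right)\right)^{2} = \left(3 + \left(\frac{1}{\sqrt{\left(-1 - 1\right)^{2} + 49}} - \left(-1 - 1\right)\right)\right)^{2} = \left(3 + \left(\frac{1}{\sqrt{\left(-2\right)^{2} + 49}} - -2\right)\right)^{2} = \left(3 + \left(\frac{1}{\sqrt{4 + 49}} + 2\right)\right)^{2} = \left(3 + \left(\frac{1}{\sqrt{53}} + 2\right)\right)^{2} = \left(3 + \left(\frac{\sqrt{53}}{53} + 2\right)\right)^{2} = \left(3 + \left(2 + \frac{\sqrt{53}}{53}\right)\right)^{2} = \left(5 + \frac{\sqrt{53}}{53}\right)^{2}$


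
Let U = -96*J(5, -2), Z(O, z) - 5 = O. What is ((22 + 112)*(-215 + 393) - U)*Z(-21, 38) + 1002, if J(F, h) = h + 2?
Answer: -380630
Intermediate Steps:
Z(O, z) = 5 + O
J(F, h) = 2 + h
U = 0 (U = -96*(2 - 2) = -96*0 = 0)
((22 + 112)*(-215 + 393) - U)*Z(-21, 38) + 1002 = ((22 + 112)*(-215 + 393) - 1*0)*(5 - 21) + 1002 = (134*178 + 0)*(-16) + 1002 = (23852 + 0)*(-16) + 1002 = 23852*(-16) + 1002 = -381632 + 1002 = -380630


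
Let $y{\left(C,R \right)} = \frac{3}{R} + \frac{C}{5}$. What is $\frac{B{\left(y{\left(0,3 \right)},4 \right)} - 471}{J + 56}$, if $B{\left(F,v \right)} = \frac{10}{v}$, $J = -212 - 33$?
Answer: $\frac{937}{378} \approx 2.4788$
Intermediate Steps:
$J = -245$
$y{\left(C,R \right)} = \frac{3}{R} + \frac{C}{5}$ ($y{\left(C,R \right)} = \frac{3}{R} + C \frac{1}{5} = \frac{3}{R} + \frac{C}{5}$)
$\frac{B{\left(y{\left(0,3 \right)},4 \right)} - 471}{J + 56} = \frac{\frac{10}{4} - 471}{-245 + 56} = \frac{10 \cdot \frac{1}{4} - 471}{-189} = \left(\frac{5}{2} - 471\right) \left(- \frac{1}{189}\right) = \left(- \frac{937}{2}\right) \left(- \frac{1}{189}\right) = \frac{937}{378}$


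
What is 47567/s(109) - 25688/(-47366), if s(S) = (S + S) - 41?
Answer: 1128802649/4191891 ≈ 269.28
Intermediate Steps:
s(S) = -41 + 2*S (s(S) = 2*S - 41 = -41 + 2*S)
47567/s(109) - 25688/(-47366) = 47567/(-41 + 2*109) - 25688/(-47366) = 47567/(-41 + 218) - 25688*(-1/47366) = 47567/177 + 12844/23683 = 1128802649/4191891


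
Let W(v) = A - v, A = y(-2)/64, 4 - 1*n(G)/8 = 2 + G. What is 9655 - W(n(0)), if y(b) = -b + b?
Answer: 9671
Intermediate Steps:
n(G) = 16 - 8*G (n(G) = 32 - 8*(2 + G) = 32 + (-16 - 8*G) = 16 - 8*G)
y(b) = 0
A = 0 (A = 0/64 = 0*(1/64) = 0)
W(v) = -v (W(v) = 0 - v = -v)
9655 - W(n(0)) = 9655 - (-1)*(16 - 8*0) = 9655 - (-1)*(16 + 0) = 9655 - (-1)*16 = 9655 - 1*(-16) = 9655 + 16 = 9671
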